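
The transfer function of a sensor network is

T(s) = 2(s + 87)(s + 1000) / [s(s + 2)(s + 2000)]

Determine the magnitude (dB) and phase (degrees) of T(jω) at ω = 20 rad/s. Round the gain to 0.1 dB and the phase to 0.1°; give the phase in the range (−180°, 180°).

-13.1 dB, -160.8°

At s = jω = j20:
zero (s+87): 87 + j20 → |·| = √(87²+20²) = √7969 ≈ 89.269, ∠ = arctan(20/87) ≈ 12.95°
zero (s+1000): 1000 + j20 → |·| = √(1000²+20²) = √1000400 ≈ 1000.2, ∠ = arctan(20/1000) ≈ 1.15°
pole (s+2): 2 + j20 → |·| = √(2²+20²) = √404 ≈ 20.1, ∠ = arctan(20/2) ≈ 84.29°
pole (s+2000): 2000 + j20 → |·| = √(2000²+20²) = √4000400 ≈ 2000.1, ∠ = arctan(20/2000) ≈ 0.57°
pole at origin: |s| = 20, ∠ = 90.00° (in denominator)
|T| = 2 · 89287 / 8.0404e+05 ≈ 0.2221
Gain = 20 log₁₀(0.2221) ≈ -13.07 dB
∠T = 14.10° − 174.86° = -160.76°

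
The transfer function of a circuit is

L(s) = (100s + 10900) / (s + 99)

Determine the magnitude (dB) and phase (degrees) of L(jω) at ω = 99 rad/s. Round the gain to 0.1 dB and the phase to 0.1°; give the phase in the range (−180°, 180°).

Substitute s = j99:
Numerator: 100(j99) + 10900 = 10900 + j9900
Denominator: (j99) + 99 = 99 + j99
|N| = √(10900² + 9900²) ≈ 14725, ∠N ≈ 42.25°
|D| = √(99² + 99²) ≈ 140.01, ∠D ≈ 45.00°
|L| = 14725 / 140.01 ≈ 105.17
Gain = 20 log₁₀(105.17) ≈ 40.44 dB
∠L = 42.25° − 45.00° = -2.75°

40.4 dB, -2.8°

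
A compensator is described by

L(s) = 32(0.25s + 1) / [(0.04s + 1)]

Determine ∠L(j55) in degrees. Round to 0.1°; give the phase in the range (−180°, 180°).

20.3°

At ω = 55 rad/s:
zero (1 + j55·0.25) = 1 + j13.75 → |·| ≈ 13.786, ∠ ≈ 85.84°
pole (1 + j55·0.04) = 1 + j2.2 → |·| ≈ 2.4166, ∠ ≈ 65.56°
∠L = (85.84°) − (65.56°) = 20.28°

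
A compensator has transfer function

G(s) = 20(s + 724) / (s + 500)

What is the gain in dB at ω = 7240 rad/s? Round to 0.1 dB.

At s = jω = j7240:
zero (s+724): 724 + j7240 → |·| = √(724²+7240²) = √52941776 ≈ 7276.1, ∠ = arctan(7240/724) ≈ 84.29°
pole (s+500): 500 + j7240 → |·| = √(500²+7240²) = √52667600 ≈ 7257.2, ∠ = arctan(7240/500) ≈ 86.05°
|G| = 20 · 7276.1 / 7257.2 ≈ 20.052
Gain = 20 log₁₀(20.052) ≈ 26.04 dB

26.0 dB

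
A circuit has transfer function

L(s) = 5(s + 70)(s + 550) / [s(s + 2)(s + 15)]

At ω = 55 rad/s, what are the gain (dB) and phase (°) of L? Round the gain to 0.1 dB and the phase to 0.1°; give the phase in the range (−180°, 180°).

At s = jω = j55:
zero (s+70): 70 + j55 → |·| = √(70²+55²) = √7925 ≈ 89.022, ∠ = arctan(55/70) ≈ 38.16°
zero (s+550): 550 + j55 → |·| = √(550²+55²) = √305525 ≈ 552.74, ∠ = arctan(55/550) ≈ 5.71°
pole (s+2): 2 + j55 → |·| = √(2²+55²) = √3029 ≈ 55.036, ∠ = arctan(55/2) ≈ 87.92°
pole (s+15): 15 + j55 → |·| = √(15²+55²) = √3250 ≈ 57.009, ∠ = arctan(55/15) ≈ 74.74°
pole at origin: |s| = 55, ∠ = 90.00° (in denominator)
|L| = 5 · 49206 / 1.7257e+05 ≈ 1.4257
Gain = 20 log₁₀(1.4257) ≈ 3.08 dB
∠L = 43.87° − 252.66° = -208.79° ≡ 151.21° (principal value)

3.1 dB, 151.2°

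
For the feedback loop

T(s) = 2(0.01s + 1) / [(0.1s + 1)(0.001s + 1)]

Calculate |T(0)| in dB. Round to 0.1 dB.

6.0 dB

T(0) = 2 · 1 / 1 = 2
20 log₁₀(2) ≈ 6.02 dB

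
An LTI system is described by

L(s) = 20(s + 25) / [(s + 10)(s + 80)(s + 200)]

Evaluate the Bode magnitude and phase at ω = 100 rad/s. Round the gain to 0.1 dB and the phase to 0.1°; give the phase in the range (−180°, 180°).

-62.9 dB, -86.2°

At s = jω = j100:
zero (s+25): 25 + j100 → |·| = √(25²+100²) = √10625 ≈ 103.08, ∠ = arctan(100/25) ≈ 75.96°
pole (s+10): 10 + j100 → |·| = √(10²+100²) = √10100 ≈ 100.5, ∠ = arctan(100/10) ≈ 84.29°
pole (s+80): 80 + j100 → |·| = √(80²+100²) = √16400 ≈ 128.06, ∠ = arctan(100/80) ≈ 51.34°
pole (s+200): 200 + j100 → |·| = √(200²+100²) = √50000 ≈ 223.61, ∠ = arctan(100/200) ≈ 26.57°
|L| = 20 · 103.08 / 2.8779e+06 ≈ 0.00071636
Gain = 20 log₁₀(0.00071636) ≈ -62.90 dB
∠L = 75.96° − 162.20° = -86.24°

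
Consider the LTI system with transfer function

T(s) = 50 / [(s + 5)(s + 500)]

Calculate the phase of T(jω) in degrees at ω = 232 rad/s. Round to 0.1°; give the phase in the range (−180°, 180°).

-113.7°

At s = jω = j232:
pole (s+5): 5 + j232 → |·| = √(5²+232²) = √53849 ≈ 232.05, ∠ = arctan(232/5) ≈ 88.77°
pole (s+500): 500 + j232 → |·| = √(500²+232²) = √303824 ≈ 551.2, ∠ = arctan(232/500) ≈ 24.89°
∠T = 0.00° − 113.66° = -113.66°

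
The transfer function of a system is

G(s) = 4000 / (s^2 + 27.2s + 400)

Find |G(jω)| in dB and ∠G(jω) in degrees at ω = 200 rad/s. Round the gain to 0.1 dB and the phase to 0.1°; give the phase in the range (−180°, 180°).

-20.0 dB, -172.2°

At s = jω = j200:
quadratic: (j200)² + 27.2·j200 + 400 = -39600 + j5440 → |·| ≈ 39972, ∠ ≈ 172.18°
|G| = 4000 / 39972 ≈ 0.10007
Gain = 20 log₁₀(0.10007) ≈ -19.99 dB
∠G = 0.00° − 172.18° = -172.18°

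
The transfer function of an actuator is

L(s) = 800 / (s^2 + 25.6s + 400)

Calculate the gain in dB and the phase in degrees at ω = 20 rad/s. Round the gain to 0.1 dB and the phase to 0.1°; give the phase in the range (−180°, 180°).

At s = jω = j20:
quadratic: (j20)² + 25.6·j20 + 400 = 0 + j512 → |·| ≈ 512, ∠ ≈ 90.00°
|L| = 800 / 512 ≈ 1.5625
Gain = 20 log₁₀(1.5625) ≈ 3.88 dB
∠L = 0.00° − 90.00° = -90.00°

3.9 dB, -90.0°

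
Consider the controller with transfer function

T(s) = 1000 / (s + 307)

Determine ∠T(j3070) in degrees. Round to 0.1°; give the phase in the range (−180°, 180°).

-84.3°

At s = jω = j3070:
pole (s+307): 307 + j3070 → |·| = √(307²+3070²) = √9519149 ≈ 3085.3, ∠ = arctan(3070/307) ≈ 84.29°
∠T = 0.00° − 84.29° = -84.29°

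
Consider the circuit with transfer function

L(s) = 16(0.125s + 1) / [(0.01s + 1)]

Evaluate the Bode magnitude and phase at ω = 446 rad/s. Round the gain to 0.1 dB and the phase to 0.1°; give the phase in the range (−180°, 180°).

45.8 dB, 11.6°

At ω = 446 rad/s:
zero (1 + j446·0.125) = 1 + j55.75 → |·| ≈ 55.759, ∠ ≈ 88.97°
pole (1 + j446·0.01) = 1 + j4.46 → |·| ≈ 4.5707, ∠ ≈ 77.36°
|L| = 16 · 55.759 / (4.5707) ≈ 195.19
Gain = 20 log₁₀(195.19) ≈ 45.81 dB
∠L = (88.97°) − (77.36°) = 11.61°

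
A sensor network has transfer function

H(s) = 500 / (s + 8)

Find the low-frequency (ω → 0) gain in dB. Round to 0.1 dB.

H(0) = 500 / (8) = 62.5
20 log₁₀(62.5) ≈ 35.92 dB

35.9 dB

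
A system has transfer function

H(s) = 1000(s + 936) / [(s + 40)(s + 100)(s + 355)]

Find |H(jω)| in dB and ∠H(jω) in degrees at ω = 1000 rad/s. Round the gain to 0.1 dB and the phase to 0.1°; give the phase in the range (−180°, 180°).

-57.8 dB, 164.4°

At s = jω = j1000:
zero (s+936): 936 + j1000 → |·| = √(936²+1000²) = √1876096 ≈ 1369.7, ∠ = arctan(1000/936) ≈ 46.89°
pole (s+40): 40 + j1000 → |·| = √(40²+1000²) = √1001600 ≈ 1000.8, ∠ = arctan(1000/40) ≈ 87.71°
pole (s+100): 100 + j1000 → |·| = √(100²+1000²) = √1010000 ≈ 1005, ∠ = arctan(1000/100) ≈ 84.29°
pole (s+355): 355 + j1000 → |·| = √(355²+1000²) = √1126025 ≈ 1061.1, ∠ = arctan(1000/355) ≈ 70.46°
|H| = 1000 · 1369.7 / 1.0673e+09 ≈ 0.0012833
Gain = 20 log₁₀(0.0012833) ≈ -57.83 dB
∠H = 46.89° − 242.46° = -195.57° ≡ 164.43° (principal value)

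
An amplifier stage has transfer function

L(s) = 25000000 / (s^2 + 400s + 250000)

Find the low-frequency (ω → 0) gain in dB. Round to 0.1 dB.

40.0 dB

L(0) = 25000000 / 250000 = 100
20 log₁₀(100) ≈ 40.00 dB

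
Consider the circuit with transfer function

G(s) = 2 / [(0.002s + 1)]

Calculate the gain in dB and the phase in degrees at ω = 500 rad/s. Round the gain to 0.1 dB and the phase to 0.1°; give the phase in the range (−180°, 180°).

At ω = 500 rad/s:
pole (1 + j500·0.002) = 1 + j1 → |·| ≈ 1.4142, ∠ ≈ 45.00°
|G| = 2 · 1 / (1.4142) ≈ 1.4142
Gain = 20 log₁₀(1.4142) ≈ 3.01 dB
∠G = (0°) − (45.00°) = -45.00°

3.0 dB, -45.0°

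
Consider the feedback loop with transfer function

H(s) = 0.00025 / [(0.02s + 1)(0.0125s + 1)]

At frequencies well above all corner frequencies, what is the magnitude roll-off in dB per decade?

Each pole contributes −20 dB/decade at high frequency; each zero contributes +20 dB/decade.
Net: 0 zero(s) − 2 pole(s) → -40 dB/decade.

-40 dB/decade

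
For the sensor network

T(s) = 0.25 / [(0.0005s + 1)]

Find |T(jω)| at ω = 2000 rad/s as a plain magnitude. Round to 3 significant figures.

At ω = 2000 rad/s:
pole (1 + j2000·0.0005) = 1 + j1 → |·| ≈ 1.4142, ∠ ≈ 45.00°
|T| = 0.25 · 1 / (1.4142) ≈ 0.17678

0.177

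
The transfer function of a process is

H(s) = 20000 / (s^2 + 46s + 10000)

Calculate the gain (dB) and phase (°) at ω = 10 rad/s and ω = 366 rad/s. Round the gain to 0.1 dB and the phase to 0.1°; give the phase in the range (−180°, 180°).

At s = jω = j10:
quadratic: (j10)² + 46·j10 + 10000 = 9900 + j460 → |·| ≈ 9910.7, ∠ ≈ 2.66°
|H| = 20000 / 9910.7 ≈ 2.018
Gain = 20 log₁₀(2.018) ≈ 6.10 dB
∠H = 0.00° − 2.66° = -2.66°

At s = jω = j366:
quadratic: (j366)² + 46·j366 + 10000 = -123956 + j16836 → |·| ≈ 1.2509e+05, ∠ ≈ 172.27°
|H| = 20000 / 1.2509e+05 ≈ 0.15988
Gain = 20 log₁₀(0.15988) ≈ -15.92 dB
∠H = 0.00° − 172.27° = -172.27°

ω = 10: 6.1 dB, -2.7°; ω = 366: -15.9 dB, -172.3°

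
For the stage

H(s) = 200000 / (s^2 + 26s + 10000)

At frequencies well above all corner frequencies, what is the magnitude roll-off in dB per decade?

-40 dB/decade

Each pole contributes −20 dB/decade at high frequency; each zero contributes +20 dB/decade.
Net: 0 zero(s) − 2 pole(s) → -40 dB/decade.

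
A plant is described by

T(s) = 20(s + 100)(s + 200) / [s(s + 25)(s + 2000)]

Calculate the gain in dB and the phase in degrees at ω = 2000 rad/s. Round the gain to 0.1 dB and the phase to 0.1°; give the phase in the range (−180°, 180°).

At s = jω = j2000:
zero (s+100): 100 + j2000 → |·| = √(100²+2000²) = √4010000 ≈ 2002.5, ∠ = arctan(2000/100) ≈ 87.14°
zero (s+200): 200 + j2000 → |·| = √(200²+2000²) = √4040000 ≈ 2010, ∠ = arctan(2000/200) ≈ 84.29°
pole (s+25): 25 + j2000 → |·| = √(25²+2000²) = √4000625 ≈ 2000.2, ∠ = arctan(2000/25) ≈ 89.28°
pole (s+2000): 2000 + j2000 → |·| = √(2000²+2000²) = √8000000 ≈ 2828.4, ∠ = arctan(2000/2000) ≈ 45.00°
pole at origin: |s| = 2000, ∠ = 90.00° (in denominator)
|T| = 20 · 4.025e+06 / 1.1315e+10 ≈ 0.0071144
Gain = 20 log₁₀(0.0071144) ≈ -42.96 dB
∠T = 171.43° − 224.28° = -52.85°

-43.0 dB, -52.9°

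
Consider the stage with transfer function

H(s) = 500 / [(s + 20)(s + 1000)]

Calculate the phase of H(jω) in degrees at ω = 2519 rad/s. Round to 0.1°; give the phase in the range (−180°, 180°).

At s = jω = j2519:
pole (s+20): 20 + j2519 → |·| = √(20²+2519²) = √6345761 ≈ 2519.1, ∠ = arctan(2519/20) ≈ 89.55°
pole (s+1000): 1000 + j2519 → |·| = √(1000²+2519²) = √7345361 ≈ 2710.2, ∠ = arctan(2519/1000) ≈ 68.35°
∠H = 0.00° − 157.90° = -157.90°

-157.9°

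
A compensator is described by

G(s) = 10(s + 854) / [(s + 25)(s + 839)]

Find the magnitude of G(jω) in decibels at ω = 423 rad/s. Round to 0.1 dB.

-32.4 dB

At s = jω = j423:
zero (s+854): 854 + j423 → |·| = √(854²+423²) = √908245 ≈ 953.02, ∠ = arctan(423/854) ≈ 26.35°
pole (s+25): 25 + j423 → |·| = √(25²+423²) = √179554 ≈ 423.74, ∠ = arctan(423/25) ≈ 86.62°
pole (s+839): 839 + j423 → |·| = √(839²+423²) = √882850 ≈ 939.6, ∠ = arctan(423/839) ≈ 26.76°
|G| = 10 · 953.02 / 3.9815e+05 ≈ 0.023936
Gain = 20 log₁₀(0.023936) ≈ -32.42 dB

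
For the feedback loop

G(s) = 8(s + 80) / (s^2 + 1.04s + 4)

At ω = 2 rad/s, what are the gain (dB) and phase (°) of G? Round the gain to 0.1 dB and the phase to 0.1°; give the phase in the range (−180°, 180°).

At s = jω = j2:
zero (s+80): 80 + j2 → |·| = √(80²+2²) = √6404 ≈ 80.025, ∠ = arctan(2/80) ≈ 1.43°
quadratic: (j2)² + 1.04·j2 + 4 = 0 + j2.08 → |·| ≈ 2.08, ∠ ≈ 90.00°
|G| = 8 · 80.025 / 2.08 ≈ 307.79
Gain = 20 log₁₀(307.79) ≈ 49.77 dB
∠G = 1.43° − 90.00° = -88.57°

49.8 dB, -88.6°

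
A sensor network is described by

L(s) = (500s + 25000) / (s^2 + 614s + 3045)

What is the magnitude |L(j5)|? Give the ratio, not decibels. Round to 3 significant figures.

Substitute s = j5:
Numerator: 500(j5) + 25000 = 25000 + j2500
Denominator: (j5)^2 + 614(j5) + 3045 = 3020 + j3070
|N| = √(25000² + 2500²) ≈ 25125, ∠N ≈ 5.71°
|D| = √(3020² + 3070²) ≈ 4306.4, ∠D ≈ 45.47°
|L| = 25125 / 4306.4 ≈ 5.8343

5.83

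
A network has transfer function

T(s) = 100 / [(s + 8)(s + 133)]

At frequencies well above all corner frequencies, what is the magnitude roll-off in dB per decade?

-40 dB/decade

Each pole contributes −20 dB/decade at high frequency; each zero contributes +20 dB/decade.
Net: 0 zero(s) − 2 pole(s) → -40 dB/decade.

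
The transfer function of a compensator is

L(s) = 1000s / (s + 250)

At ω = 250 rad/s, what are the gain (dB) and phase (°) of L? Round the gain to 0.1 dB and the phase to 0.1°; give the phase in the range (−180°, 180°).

At s = jω = j250:
zero at origin: s = j250 → |·| = 250, ∠ = 90.00°
pole (s+250): 250 + j250 → |·| = √(250²+250²) = √125000 ≈ 353.55, ∠ = arctan(250/250) ≈ 45.00°
|L| = 1000 · 250 / 353.55 ≈ 707.11
Gain = 20 log₁₀(707.11) ≈ 56.99 dB
∠L = 90.00° − 45.00° = 45.00°

57.0 dB, 45.0°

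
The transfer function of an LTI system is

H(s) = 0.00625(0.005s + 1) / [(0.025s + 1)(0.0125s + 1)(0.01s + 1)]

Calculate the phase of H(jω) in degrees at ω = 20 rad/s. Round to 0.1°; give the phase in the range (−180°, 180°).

At ω = 20 rad/s:
zero (1 + j20·0.005) = 1 + j0.1 → |·| ≈ 1.005, ∠ ≈ 5.71°
pole (1 + j20·0.025) = 1 + j0.5 → |·| ≈ 1.118, ∠ ≈ 26.57°
pole (1 + j20·0.0125) = 1 + j0.25 → |·| ≈ 1.0308, ∠ ≈ 14.04°
pole (1 + j20·0.01) = 1 + j0.2 → |·| ≈ 1.0198, ∠ ≈ 11.31°
∠H = (5.71°) − (26.57° + 14.04° + 11.31°) = -46.21°

-46.2°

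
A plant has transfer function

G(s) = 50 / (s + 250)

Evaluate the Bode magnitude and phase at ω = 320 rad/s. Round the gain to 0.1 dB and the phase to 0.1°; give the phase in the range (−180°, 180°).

-18.2 dB, -52.0°

Substitute s = j320:
Numerator: 50 = 50 + j0
Denominator: (j320) + 250 = 250 + j320
|N| = √(50² + 0²) ≈ 50, ∠N ≈ 0.00°
|D| = √(250² + 320²) ≈ 406.08, ∠D ≈ 52.00°
|G| = 50 / 406.08 ≈ 0.12313
Gain = 20 log₁₀(0.12313) ≈ -18.19 dB
∠G = 0.00° − 52.00° = -52.00°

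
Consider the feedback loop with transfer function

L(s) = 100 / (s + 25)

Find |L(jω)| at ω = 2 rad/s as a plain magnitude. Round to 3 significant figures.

Substitute s = j2:
Numerator: 100 = 100 + j0
Denominator: (j2) + 25 = 25 + j2
|N| = √(100² + 0²) ≈ 100, ∠N ≈ 0.00°
|D| = √(25² + 2²) ≈ 25.08, ∠D ≈ 4.57°
|L| = 100 / 25.08 ≈ 3.9872

3.99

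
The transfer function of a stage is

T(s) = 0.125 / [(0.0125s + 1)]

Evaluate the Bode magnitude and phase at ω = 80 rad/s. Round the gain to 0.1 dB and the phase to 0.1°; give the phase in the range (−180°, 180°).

At ω = 80 rad/s:
pole (1 + j80·0.0125) = 1 + j1 → |·| ≈ 1.4142, ∠ ≈ 45.00°
|T| = 0.125 · 1 / (1.4142) ≈ 0.088389
Gain = 20 log₁₀(0.088389) ≈ -21.07 dB
∠T = (0°) − (45.00°) = -45.00°

-21.1 dB, -45.0°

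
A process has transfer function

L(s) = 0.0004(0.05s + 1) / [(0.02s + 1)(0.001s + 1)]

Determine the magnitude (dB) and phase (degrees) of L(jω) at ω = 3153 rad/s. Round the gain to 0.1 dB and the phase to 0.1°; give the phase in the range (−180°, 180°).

At ω = 3153 rad/s:
zero (1 + j3153·0.05) = 1 + j157.65 → |·| ≈ 157.65, ∠ ≈ 89.64°
pole (1 + j3153·0.02) = 1 + j63.06 → |·| ≈ 63.068, ∠ ≈ 89.09°
pole (1 + j3153·0.001) = 1 + j3.153 → |·| ≈ 3.3078, ∠ ≈ 72.40°
|L| = 0.0004 · 157.65 / (63.068 · 3.3078) ≈ 0.00030228
Gain = 20 log₁₀(0.00030228) ≈ -70.39 dB
∠L = (89.64°) − (89.09° + 72.40°) = -71.85°

-70.4 dB, -71.9°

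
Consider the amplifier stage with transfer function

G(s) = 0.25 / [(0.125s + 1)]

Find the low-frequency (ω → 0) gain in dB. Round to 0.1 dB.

-12.0 dB

G(0) = 0.25 · 1 / 1 = 0.25
20 log₁₀(0.25) ≈ -12.04 dB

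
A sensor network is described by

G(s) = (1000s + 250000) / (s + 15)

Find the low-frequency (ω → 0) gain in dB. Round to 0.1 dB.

G(0) = 250000 / 15 ≈ 16667
20 log₁₀(16667) ≈ 84.44 dB

84.4 dB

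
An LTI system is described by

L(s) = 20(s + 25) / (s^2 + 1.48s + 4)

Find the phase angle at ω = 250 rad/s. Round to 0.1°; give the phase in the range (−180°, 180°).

At s = jω = j250:
zero (s+25): 25 + j250 → |·| = √(25²+250²) = √63125 ≈ 251.25, ∠ = arctan(250/25) ≈ 84.29°
quadratic: (j250)² + 1.48·j250 + 4 = -62496 + j370 → |·| ≈ 62497, ∠ ≈ 179.66°
∠L = 84.29° − 179.66° = -95.37°

-95.4°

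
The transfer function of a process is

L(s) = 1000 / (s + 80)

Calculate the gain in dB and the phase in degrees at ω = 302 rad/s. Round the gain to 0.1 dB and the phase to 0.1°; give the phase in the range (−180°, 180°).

Substitute s = j302:
Numerator: 1000 = 1000 + j0
Denominator: (j302) + 80 = 80 + j302
|N| = √(1000² + 0²) ≈ 1000, ∠N ≈ 0.00°
|D| = √(80² + 302²) ≈ 312.42, ∠D ≈ 75.16°
|L| = 1000 / 312.42 ≈ 3.2008
Gain = 20 log₁₀(3.2008) ≈ 10.11 dB
∠L = 0.00° − 75.16° = -75.16°

10.1 dB, -75.2°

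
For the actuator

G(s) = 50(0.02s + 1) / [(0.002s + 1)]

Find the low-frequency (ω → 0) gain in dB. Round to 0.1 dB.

34.0 dB

G(0) = 50 · 1 / 1 = 50
20 log₁₀(50) ≈ 33.98 dB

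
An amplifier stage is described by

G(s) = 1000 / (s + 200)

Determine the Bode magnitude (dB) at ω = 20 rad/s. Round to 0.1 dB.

At s = jω = j20:
pole (s+200): 200 + j20 → |·| = √(200²+20²) = √40400 ≈ 201, ∠ = arctan(20/200) ≈ 5.71°
|G| = 1000 / 201 ≈ 4.9751
Gain = 20 log₁₀(4.9751) ≈ 13.94 dB

13.9 dB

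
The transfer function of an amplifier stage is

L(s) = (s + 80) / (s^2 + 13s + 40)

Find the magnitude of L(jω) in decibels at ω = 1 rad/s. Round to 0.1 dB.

5.8 dB

Substitute s = j1:
Numerator: (j1) + 80 = 80 + j1
Denominator: (j1)^2 + 13(j1) + 40 = 39 + j13
|N| = √(80² + 1²) ≈ 80.006, ∠N ≈ 0.72°
|D| = √(39² + 13²) ≈ 41.11, ∠D ≈ 18.43°
|L| = 80.006 / 41.11 ≈ 1.9461
Gain = 20 log₁₀(1.9461) ≈ 5.78 dB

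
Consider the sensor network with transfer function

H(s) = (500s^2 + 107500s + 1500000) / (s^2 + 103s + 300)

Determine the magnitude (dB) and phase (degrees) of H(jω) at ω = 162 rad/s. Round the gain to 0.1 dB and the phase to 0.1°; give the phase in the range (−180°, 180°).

Substitute s = j162:
Numerator: 500(j162)^2 + 107500(j162) + 1500000 = -11622000 + j17415000
Denominator: (j162)^2 + 103(j162) + 300 = -25944 + j16686
|N| = √(11622000² + 17415000²) ≈ 2.0937e+07, ∠N ≈ 123.72°
|D| = √(25944² + 16686²) ≈ 30847, ∠D ≈ 147.25°
|H| = 2.0937e+07 / 30847 ≈ 678.74
Gain = 20 log₁₀(678.74) ≈ 56.63 dB
∠H = 123.72° − 147.25° = -23.53°

56.6 dB, -23.5°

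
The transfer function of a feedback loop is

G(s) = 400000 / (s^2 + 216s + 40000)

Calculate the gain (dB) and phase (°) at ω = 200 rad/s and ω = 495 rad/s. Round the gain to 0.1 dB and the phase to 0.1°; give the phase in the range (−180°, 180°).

At s = jω = j200:
quadratic: (j200)² + 216·j200 + 40000 = 0 + j43200 → |·| ≈ 43200, ∠ ≈ 90.00°
|G| = 400000 / 43200 ≈ 9.2593
Gain = 20 log₁₀(9.2593) ≈ 19.33 dB
∠G = 0.00° − 90.00° = -90.00°

At s = jω = j495:
quadratic: (j495)² + 216·j495 + 40000 = -205025 + j106920 → |·| ≈ 2.3123e+05, ∠ ≈ 152.46°
|G| = 400000 / 2.3123e+05 ≈ 1.7299
Gain = 20 log₁₀(1.7299) ≈ 4.76 dB
∠G = 0.00° − 152.46° = -152.46°

ω = 200: 19.3 dB, -90.0°; ω = 495: 4.8 dB, -152.5°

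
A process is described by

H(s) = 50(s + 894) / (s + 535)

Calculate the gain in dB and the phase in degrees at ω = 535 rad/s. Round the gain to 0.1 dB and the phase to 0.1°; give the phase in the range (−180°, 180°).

At s = jω = j535:
zero (s+894): 894 + j535 → |·| = √(894²+535²) = √1085461 ≈ 1041.9, ∠ = arctan(535/894) ≈ 30.90°
pole (s+535): 535 + j535 → |·| = √(535²+535²) = √572450 ≈ 756.6, ∠ = arctan(535/535) ≈ 45.00°
|H| = 50 · 1041.9 / 756.6 ≈ 68.854
Gain = 20 log₁₀(68.854) ≈ 36.76 dB
∠H = 30.90° − 45.00° = -14.10°

36.8 dB, -14.1°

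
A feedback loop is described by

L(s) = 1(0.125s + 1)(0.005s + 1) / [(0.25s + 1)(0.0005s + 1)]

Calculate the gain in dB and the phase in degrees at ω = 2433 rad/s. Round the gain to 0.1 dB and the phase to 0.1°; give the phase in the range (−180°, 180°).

11.8 dB, 34.6°

At ω = 2433 rad/s:
zero (1 + j2433·0.125) = 1 + j304.125 → |·| ≈ 304.13, ∠ ≈ 89.81°
zero (1 + j2433·0.005) = 1 + j12.165 → |·| ≈ 12.206, ∠ ≈ 85.30°
pole (1 + j2433·0.25) = 1 + j608.25 → |·| ≈ 608.25, ∠ ≈ 89.91°
pole (1 + j2433·0.0005) = 1 + j1.2165 → |·| ≈ 1.5748, ∠ ≈ 50.58°
|L| = 1 · 304.13 · 12.206 / (608.25 · 1.5748) ≈ 3.8755
Gain = 20 log₁₀(3.8755) ≈ 11.77 dB
∠L = (89.81° + 85.30°) − (89.91° + 50.58°) = 34.62°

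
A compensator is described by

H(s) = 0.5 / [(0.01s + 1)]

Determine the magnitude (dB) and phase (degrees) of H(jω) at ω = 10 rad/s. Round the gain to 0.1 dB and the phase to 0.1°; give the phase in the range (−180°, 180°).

At ω = 10 rad/s:
pole (1 + j10·0.01) = 1 + j0.1 → |·| ≈ 1.005, ∠ ≈ 5.71°
|H| = 0.5 · 1 / (1.005) ≈ 0.49751
Gain = 20 log₁₀(0.49751) ≈ -6.06 dB
∠H = (0°) − (5.71°) = -5.71°

-6.1 dB, -5.7°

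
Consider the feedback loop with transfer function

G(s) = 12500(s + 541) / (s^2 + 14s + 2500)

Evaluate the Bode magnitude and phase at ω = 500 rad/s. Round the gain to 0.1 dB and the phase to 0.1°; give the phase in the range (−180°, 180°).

31.4 dB, -135.6°

At s = jω = j500:
zero (s+541): 541 + j500 → |·| = √(541²+500²) = √542681 ≈ 736.67, ∠ = arctan(500/541) ≈ 42.74°
quadratic: (j500)² + 14·j500 + 2500 = -247500 + j7000 → |·| ≈ 2.476e+05, ∠ ≈ 178.38°
|G| = 12500 · 736.67 / 2.476e+05 ≈ 37.191
Gain = 20 log₁₀(37.191) ≈ 31.41 dB
∠G = 42.74° − 178.38° = -135.64°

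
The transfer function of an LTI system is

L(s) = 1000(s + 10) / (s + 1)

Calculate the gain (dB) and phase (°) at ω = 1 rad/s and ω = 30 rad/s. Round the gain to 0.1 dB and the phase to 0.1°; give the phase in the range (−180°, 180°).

At s = jω = j1:
zero (s+10): 10 + j1 → |·| = √(10²+1²) = √101 ≈ 10.05, ∠ = arctan(1/10) ≈ 5.71°
pole (s+1): 1 + j1 → |·| = √(1²+1²) = √2 ≈ 1.4142, ∠ = arctan(1/1) ≈ 45.00°
|L| = 1000 · 10.05 / 1.4142 ≈ 7106.5
Gain = 20 log₁₀(7106.5) ≈ 77.03 dB
∠L = 5.71° − 45.00° = -39.29°

At s = jω = j30:
zero (s+10): 10 + j30 → |·| = √(10²+30²) = √1000 ≈ 31.623, ∠ = arctan(30/10) ≈ 71.57°
pole (s+1): 1 + j30 → |·| = √(1²+30²) = √901 ≈ 30.017, ∠ = arctan(30/1) ≈ 88.09°
|L| = 1000 · 31.623 / 30.017 ≈ 1053.5
Gain = 20 log₁₀(1053.5) ≈ 60.45 dB
∠L = 71.57° − 88.09° = -16.52°

ω = 1: 77.0 dB, -39.3°; ω = 30: 60.5 dB, -16.5°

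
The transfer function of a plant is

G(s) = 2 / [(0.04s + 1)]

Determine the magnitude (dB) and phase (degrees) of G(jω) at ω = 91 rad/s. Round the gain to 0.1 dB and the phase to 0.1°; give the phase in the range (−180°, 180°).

At ω = 91 rad/s:
pole (1 + j91·0.04) = 1 + j3.64 → |·| ≈ 3.7749, ∠ ≈ 74.64°
|G| = 2 · 1 / (3.7749) ≈ 0.52982
Gain = 20 log₁₀(0.52982) ≈ -5.52 dB
∠G = (0°) − (74.64°) = -74.64°

-5.5 dB, -74.6°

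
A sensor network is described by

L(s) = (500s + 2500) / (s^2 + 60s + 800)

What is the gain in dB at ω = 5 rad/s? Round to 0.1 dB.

Substitute s = j5:
Numerator: 500(j5) + 2500 = 2500 + j2500
Denominator: (j5)^2 + 60(j5) + 800 = 775 + j300
|N| = √(2500² + 2500²) ≈ 3535.5, ∠N ≈ 45.00°
|D| = √(775² + 300²) ≈ 831.04, ∠D ≈ 21.16°
|L| = 3535.5 / 831.04 ≈ 4.2543
Gain = 20 log₁₀(4.2543) ≈ 12.58 dB

12.6 dB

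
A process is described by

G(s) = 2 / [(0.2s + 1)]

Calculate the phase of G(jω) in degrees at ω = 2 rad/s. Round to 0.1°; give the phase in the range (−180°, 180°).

-21.8°

At ω = 2 rad/s:
pole (1 + j2·0.2) = 1 + j0.4 → |·| ≈ 1.077, ∠ ≈ 21.80°
∠G = (0°) − (21.80°) = -21.80°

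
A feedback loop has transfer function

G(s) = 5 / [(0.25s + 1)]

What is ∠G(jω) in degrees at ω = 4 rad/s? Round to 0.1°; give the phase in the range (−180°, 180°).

-45.0°

At ω = 4 rad/s:
pole (1 + j4·0.25) = 1 + j1 → |·| ≈ 1.4142, ∠ ≈ 45.00°
∠G = (0°) − (45.00°) = -45.00°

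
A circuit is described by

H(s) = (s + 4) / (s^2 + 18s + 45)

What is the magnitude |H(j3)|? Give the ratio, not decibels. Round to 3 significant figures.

0.0770

Substitute s = j3:
Numerator: (j3) + 4 = 4 + j3
Denominator: (j3)^2 + 18(j3) + 45 = 36 + j54
|N| = √(4² + 3²) ≈ 5, ∠N ≈ 36.87°
|D| = √(36² + 54²) ≈ 64.9, ∠D ≈ 56.31°
|H| = 5 / 64.9 ≈ 0.077042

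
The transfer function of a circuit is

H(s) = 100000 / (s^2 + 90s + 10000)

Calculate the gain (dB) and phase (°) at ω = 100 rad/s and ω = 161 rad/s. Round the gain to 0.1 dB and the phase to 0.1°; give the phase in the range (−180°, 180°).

ω = 100: 20.9 dB, -90.0°; ω = 161: 13.3 dB, -137.7°

At s = jω = j100:
quadratic: (j100)² + 90·j100 + 10000 = 0 + j9000 → |·| ≈ 9000, ∠ ≈ 90.00°
|H| = 100000 / 9000 ≈ 11.111
Gain = 20 log₁₀(11.111) ≈ 20.92 dB
∠H = 0.00° − 90.00° = -90.00°

At s = jω = j161:
quadratic: (j161)² + 90·j161 + 10000 = -15921 + j14490 → |·| ≈ 21528, ∠ ≈ 137.69°
|H| = 100000 / 21528 ≈ 4.6451
Gain = 20 log₁₀(4.6451) ≈ 13.34 dB
∠H = 0.00° − 137.69° = -137.69°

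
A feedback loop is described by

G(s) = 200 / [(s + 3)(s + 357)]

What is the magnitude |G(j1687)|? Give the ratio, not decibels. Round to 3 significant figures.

At s = jω = j1687:
pole (s+3): 3 + j1687 → |·| = √(3²+1687²) = √2845978 ≈ 1687, ∠ = arctan(1687/3) ≈ 89.90°
pole (s+357): 357 + j1687 → |·| = √(357²+1687²) = √2973418 ≈ 1724.4, ∠ = arctan(1687/357) ≈ 78.05°
|G| = 200 / 2.9091e+06 ≈ 6.875e-05

6.88e-05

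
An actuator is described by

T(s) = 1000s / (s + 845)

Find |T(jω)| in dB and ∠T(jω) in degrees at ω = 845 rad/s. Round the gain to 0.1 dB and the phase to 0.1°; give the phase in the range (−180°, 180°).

57.0 dB, 45.0°

At s = jω = j845:
zero at origin: s = j845 → |·| = 845, ∠ = 90.00°
pole (s+845): 845 + j845 → |·| = √(845²+845²) = √1428050 ≈ 1195, ∠ = arctan(845/845) ≈ 45.00°
|T| = 1000 · 845 / 1195 ≈ 707.11
Gain = 20 log₁₀(707.11) ≈ 56.99 dB
∠T = 90.00° − 45.00° = 45.00°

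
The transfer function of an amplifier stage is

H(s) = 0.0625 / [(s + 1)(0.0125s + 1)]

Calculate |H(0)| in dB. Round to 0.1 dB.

H(0) = 0.0625 · 1 / 1 = 0.0625
20 log₁₀(0.0625) ≈ -24.08 dB

-24.1 dB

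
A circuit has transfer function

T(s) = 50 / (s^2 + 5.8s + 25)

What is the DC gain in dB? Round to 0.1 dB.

6.0 dB

T(0) = 50 / 25 = 2
20 log₁₀(2) ≈ 6.02 dB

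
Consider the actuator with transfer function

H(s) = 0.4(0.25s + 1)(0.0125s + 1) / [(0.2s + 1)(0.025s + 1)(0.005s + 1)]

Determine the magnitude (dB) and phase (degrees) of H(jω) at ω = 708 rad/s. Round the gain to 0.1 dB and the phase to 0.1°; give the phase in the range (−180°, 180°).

-23.3 dB, -77.4°

At ω = 708 rad/s:
zero (1 + j708·0.25) = 1 + j177 → |·| ≈ 177, ∠ ≈ 89.68°
zero (1 + j708·0.0125) = 1 + j8.85 → |·| ≈ 8.9063, ∠ ≈ 83.55°
pole (1 + j708·0.2) = 1 + j141.6 → |·| ≈ 141.6, ∠ ≈ 89.60°
pole (1 + j708·0.025) = 1 + j17.7 → |·| ≈ 17.728, ∠ ≈ 86.77°
pole (1 + j708·0.005) = 1 + j3.54 → |·| ≈ 3.6785, ∠ ≈ 74.23°
|H| = 0.4 · 177 · 8.9063 / (141.6 · 17.728 · 3.6785) ≈ 0.068287
Gain = 20 log₁₀(0.068287) ≈ -23.31 dB
∠H = (89.68° + 83.55°) − (89.60° + 86.77° + 74.23°) = -77.37°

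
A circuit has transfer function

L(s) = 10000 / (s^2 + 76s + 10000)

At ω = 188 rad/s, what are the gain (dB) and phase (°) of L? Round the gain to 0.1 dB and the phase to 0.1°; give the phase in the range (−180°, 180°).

At s = jω = j188:
quadratic: (j188)² + 76·j188 + 10000 = -25344 + j14288 → |·| ≈ 29094, ∠ ≈ 150.59°
|L| = 10000 / 29094 ≈ 0.34371
Gain = 20 log₁₀(0.34371) ≈ -9.28 dB
∠L = 0.00° − 150.59° = -150.59°

-9.3 dB, -150.6°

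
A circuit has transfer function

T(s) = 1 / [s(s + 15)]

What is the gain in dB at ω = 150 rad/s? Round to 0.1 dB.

At s = jω = j150:
pole (s+15): 15 + j150 → |·| = √(15²+150²) = √22725 ≈ 150.75, ∠ = arctan(150/15) ≈ 84.29°
pole at origin: |s| = 150, ∠ = 90.00° (in denominator)
|T| = 1 / 22612 ≈ 4.4224e-05
Gain = 20 log₁₀(4.4224e-05) ≈ -87.09 dB

-87.1 dB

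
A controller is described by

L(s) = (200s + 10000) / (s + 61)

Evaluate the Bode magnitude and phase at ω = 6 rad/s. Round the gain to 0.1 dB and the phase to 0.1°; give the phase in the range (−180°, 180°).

Substitute s = j6:
Numerator: 200(j6) + 10000 = 10000 + j1200
Denominator: (j6) + 61 = 61 + j6
|N| = √(10000² + 1200²) ≈ 10072, ∠N ≈ 6.84°
|D| = √(61² + 6²) ≈ 61.294, ∠D ≈ 5.62°
|L| = 10072 / 61.294 ≈ 164.32
Gain = 20 log₁₀(164.32) ≈ 44.31 dB
∠L = 6.84° − 5.62° = 1.22°

44.3 dB, 1.2°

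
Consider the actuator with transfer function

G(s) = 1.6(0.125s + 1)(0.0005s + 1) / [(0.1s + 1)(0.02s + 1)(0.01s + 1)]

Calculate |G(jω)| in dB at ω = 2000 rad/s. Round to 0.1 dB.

At ω = 2000 rad/s:
zero (1 + j2000·0.125) = 1 + j250 → |·| ≈ 250, ∠ ≈ 89.77°
zero (1 + j2000·0.0005) = 1 + j1 → |·| ≈ 1.4142, ∠ ≈ 45.00°
pole (1 + j2000·0.1) = 1 + j200 → |·| ≈ 200, ∠ ≈ 89.71°
pole (1 + j2000·0.02) = 1 + j40 → |·| ≈ 40.012, ∠ ≈ 88.57°
pole (1 + j2000·0.01) = 1 + j20 → |·| ≈ 20.025, ∠ ≈ 87.14°
|G| = 1.6 · 250 · 1.4142 / (200 · 40.012 · 20.025) ≈ 0.00353
Gain = 20 log₁₀(0.00353) ≈ -49.04 dB

-49.0 dB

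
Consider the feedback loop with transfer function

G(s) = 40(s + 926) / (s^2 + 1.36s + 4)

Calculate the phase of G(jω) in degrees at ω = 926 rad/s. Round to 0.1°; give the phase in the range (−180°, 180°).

At s = jω = j926:
zero (s+926): 926 + j926 → |·| = √(926²+926²) = √1714952 ≈ 1309.6, ∠ = arctan(926/926) ≈ 45.00°
quadratic: (j926)² + 1.36·j926 + 4 = -857472 + j1259.36 → |·| ≈ 8.5747e+05, ∠ ≈ 179.92°
∠G = 45.00° − 179.92° = -134.92°

-134.9°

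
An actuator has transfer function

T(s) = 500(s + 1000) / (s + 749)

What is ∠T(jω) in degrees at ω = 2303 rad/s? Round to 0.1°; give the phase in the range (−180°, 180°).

At s = jω = j2303:
zero (s+1000): 1000 + j2303 → |·| = √(1000²+2303²) = √6303809 ≈ 2510.7, ∠ = arctan(2303/1000) ≈ 66.53°
pole (s+749): 749 + j2303 → |·| = √(749²+2303²) = √5864810 ≈ 2421.7, ∠ = arctan(2303/749) ≈ 71.98°
∠T = 66.53° − 71.98° = -5.45°

-5.5°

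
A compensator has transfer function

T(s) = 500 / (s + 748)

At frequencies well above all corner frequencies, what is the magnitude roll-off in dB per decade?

Each pole contributes −20 dB/decade at high frequency; each zero contributes +20 dB/decade.
Net: 0 zero(s) − 1 pole(s) → -20 dB/decade.

-20 dB/decade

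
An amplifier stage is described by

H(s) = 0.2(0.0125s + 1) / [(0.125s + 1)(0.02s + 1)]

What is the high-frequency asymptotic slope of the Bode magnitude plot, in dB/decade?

Each pole contributes −20 dB/decade at high frequency; each zero contributes +20 dB/decade.
Net: 1 zero(s) − 2 pole(s) → -20 dB/decade.

-20 dB/decade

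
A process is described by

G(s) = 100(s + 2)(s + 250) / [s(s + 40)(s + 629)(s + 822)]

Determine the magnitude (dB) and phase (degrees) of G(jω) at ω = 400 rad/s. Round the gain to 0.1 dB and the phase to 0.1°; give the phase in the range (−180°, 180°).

At s = jω = j400:
zero (s+2): 2 + j400 → |·| = √(2²+400²) = √160004 ≈ 400, ∠ = arctan(400/2) ≈ 89.71°
zero (s+250): 250 + j400 → |·| = √(250²+400²) = √222500 ≈ 471.7, ∠ = arctan(400/250) ≈ 57.99°
pole (s+40): 40 + j400 → |·| = √(40²+400²) = √161600 ≈ 402, ∠ = arctan(400/40) ≈ 84.29°
pole (s+629): 629 + j400 → |·| = √(629²+400²) = √555641 ≈ 745.41, ∠ = arctan(400/629) ≈ 32.45°
pole (s+822): 822 + j400 → |·| = √(822²+400²) = √835684 ≈ 914.16, ∠ = arctan(400/822) ≈ 25.95°
pole at origin: |s| = 400, ∠ = 90.00° (in denominator)
|G| = 100 · 1.8868e+05 / 1.0957e+11 ≈ 0.0001722
Gain = 20 log₁₀(0.0001722) ≈ -75.28 dB
∠G = 147.70° − 232.69° = -84.99°

-75.3 dB, -85.0°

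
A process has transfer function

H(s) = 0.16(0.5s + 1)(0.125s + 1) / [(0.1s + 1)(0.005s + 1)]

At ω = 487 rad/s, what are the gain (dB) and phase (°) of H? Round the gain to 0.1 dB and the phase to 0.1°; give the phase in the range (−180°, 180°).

At ω = 487 rad/s:
zero (1 + j487·0.5) = 1 + j243.5 → |·| ≈ 243.5, ∠ ≈ 89.76°
zero (1 + j487·0.125) = 1 + j60.875 → |·| ≈ 60.883, ∠ ≈ 89.06°
pole (1 + j487·0.1) = 1 + j48.7 → |·| ≈ 48.71, ∠ ≈ 88.82°
pole (1 + j487·0.005) = 1 + j2.435 → |·| ≈ 2.6323, ∠ ≈ 67.67°
|H| = 0.16 · 243.5 · 60.883 / (48.71 · 2.6323) ≈ 18.5
Gain = 20 log₁₀(18.5) ≈ 25.34 dB
∠H = (89.76° + 89.06°) − (88.82° + 67.67°) = 22.33°

25.3 dB, 22.3°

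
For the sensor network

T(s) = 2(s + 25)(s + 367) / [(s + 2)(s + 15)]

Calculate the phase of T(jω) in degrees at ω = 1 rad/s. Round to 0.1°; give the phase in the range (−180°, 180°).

-27.9°

At s = jω = j1:
zero (s+25): 25 + j1 → |·| = √(25²+1²) = √626 ≈ 25.02, ∠ = arctan(1/25) ≈ 2.29°
zero (s+367): 367 + j1 → |·| = √(367²+1²) = √134690 ≈ 367, ∠ = arctan(1/367) ≈ 0.16°
pole (s+2): 2 + j1 → |·| = √(2²+1²) = √5 ≈ 2.2361, ∠ = arctan(1/2) ≈ 26.57°
pole (s+15): 15 + j1 → |·| = √(15²+1²) = √226 ≈ 15.033, ∠ = arctan(1/15) ≈ 3.81°
∠T = 2.45° − 30.38° = -27.93°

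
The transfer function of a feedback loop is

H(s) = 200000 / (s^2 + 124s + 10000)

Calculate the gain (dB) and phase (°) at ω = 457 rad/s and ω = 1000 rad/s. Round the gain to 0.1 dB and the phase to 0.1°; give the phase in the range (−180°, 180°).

At s = jω = j457:
quadratic: (j457)² + 124·j457 + 10000 = -198849 + j56668 → |·| ≈ 2.0677e+05, ∠ ≈ 164.09°
|H| = 200000 / 2.0677e+05 ≈ 0.96726
Gain = 20 log₁₀(0.96726) ≈ -0.29 dB
∠H = 0.00° − 164.09° = -164.09°

At s = jω = j1000:
quadratic: (j1000)² + 124·j1000 + 10000 = -990000 + j124000 → |·| ≈ 9.9774e+05, ∠ ≈ 172.86°
|H| = 200000 / 9.9774e+05 ≈ 0.20045
Gain = 20 log₁₀(0.20045) ≈ -13.96 dB
∠H = 0.00° − 172.86° = -172.86°

ω = 457: -0.3 dB, -164.1°; ω = 1000: -14.0 dB, -172.9°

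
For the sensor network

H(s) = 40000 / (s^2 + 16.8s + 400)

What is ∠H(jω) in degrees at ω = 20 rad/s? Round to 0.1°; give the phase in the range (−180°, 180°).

-90.0°

At s = jω = j20:
quadratic: (j20)² + 16.8·j20 + 400 = 0 + j336 → |·| ≈ 336, ∠ ≈ 90.00°
∠H = 0.00° − 90.00° = -90.00°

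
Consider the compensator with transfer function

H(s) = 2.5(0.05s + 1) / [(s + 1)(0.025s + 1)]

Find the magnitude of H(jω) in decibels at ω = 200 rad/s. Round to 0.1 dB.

At ω = 200 rad/s:
zero (1 + j200·0.05) = 1 + j10 → |·| ≈ 10.05, ∠ ≈ 84.29°
pole (1 + j200·1) = 1 + j200 → |·| ≈ 200, ∠ ≈ 89.71°
pole (1 + j200·0.025) = 1 + j5 → |·| ≈ 5.099, ∠ ≈ 78.69°
|H| = 2.5 · 10.05 / (200 · 5.099) ≈ 0.024637
Gain = 20 log₁₀(0.024637) ≈ -32.17 dB

-32.2 dB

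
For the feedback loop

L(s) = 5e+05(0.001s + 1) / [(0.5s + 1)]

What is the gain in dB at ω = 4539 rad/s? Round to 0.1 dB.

At ω = 4539 rad/s:
zero (1 + j4539·0.001) = 1 + j4.539 → |·| ≈ 4.6479, ∠ ≈ 77.58°
pole (1 + j4539·0.5) = 1 + j2269.5 → |·| ≈ 2269.5, ∠ ≈ 89.97°
|L| = 5e+05 · 4.6479 / (2269.5) ≈ 1024
Gain = 20 log₁₀(1024) ≈ 60.21 dB

60.2 dB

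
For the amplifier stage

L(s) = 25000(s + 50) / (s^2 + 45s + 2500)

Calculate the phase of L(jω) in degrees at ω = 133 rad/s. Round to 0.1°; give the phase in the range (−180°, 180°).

-89.1°

At s = jω = j133:
zero (s+50): 50 + j133 → |·| = √(50²+133²) = √20189 ≈ 142.09, ∠ = arctan(133/50) ≈ 69.40°
quadratic: (j133)² + 45·j133 + 2500 = -15189 + j5985 → |·| ≈ 16326, ∠ ≈ 158.49°
∠L = 69.40° − 158.49° = -89.09°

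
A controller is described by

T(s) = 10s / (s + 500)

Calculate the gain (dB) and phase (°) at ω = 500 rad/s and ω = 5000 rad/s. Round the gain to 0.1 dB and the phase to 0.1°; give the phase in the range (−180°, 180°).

At s = jω = j500:
zero at origin: s = j500 → |·| = 500, ∠ = 90.00°
pole (s+500): 500 + j500 → |·| = √(500²+500²) = √500000 ≈ 707.11, ∠ = arctan(500/500) ≈ 45.00°
|T| = 10 · 500 / 707.11 ≈ 7.071
Gain = 20 log₁₀(7.071) ≈ 16.99 dB
∠T = 90.00° − 45.00° = 45.00°

At s = jω = j5000:
zero at origin: s = j5000 → |·| = 5000, ∠ = 90.00°
pole (s+500): 500 + j5000 → |·| = √(500²+5000²) = √25250000 ≈ 5024.9, ∠ = arctan(5000/500) ≈ 84.29°
|T| = 10 · 5000 / 5024.9 ≈ 9.9504
Gain = 20 log₁₀(9.9504) ≈ 19.96 dB
∠T = 90.00° − 84.29° = 5.71°

ω = 500: 17.0 dB, 45.0°; ω = 5000: 20.0 dB, 5.7°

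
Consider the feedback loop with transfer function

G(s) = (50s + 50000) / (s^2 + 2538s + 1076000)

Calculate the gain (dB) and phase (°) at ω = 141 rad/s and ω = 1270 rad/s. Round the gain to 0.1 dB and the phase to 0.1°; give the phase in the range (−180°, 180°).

ω = 141: -26.9 dB, -10.7°; ω = 1270: -32.1 dB, -47.7°

Substitute s = j141:
Numerator: 50(j141) + 50000 = 50000 + j7050
Denominator: (j141)^2 + 2538(j141) + 1076000 = 1056119 + j357858
|N| = √(50000² + 7050²) ≈ 50495, ∠N ≈ 8.03°
|D| = √(1056119² + 357858²) ≈ 1.1151e+06, ∠D ≈ 18.72°
|G| = 50495 / 1.1151e+06 ≈ 0.045283
Gain = 20 log₁₀(0.045283) ≈ -26.88 dB
∠G = 8.03° − 18.72° = -10.69°

Substitute s = j1270:
Numerator: 50(j1270) + 50000 = 50000 + j63500
Denominator: (j1270)^2 + 2538(j1270) + 1076000 = -536900 + j3223260
|N| = √(50000² + 63500²) ≈ 80822, ∠N ≈ 51.78°
|D| = √(536900² + 3223260²) ≈ 3.2677e+06, ∠D ≈ 99.46°
|G| = 80822 / 3.2677e+06 ≈ 0.024734
Gain = 20 log₁₀(0.024734) ≈ -32.13 dB
∠G = 51.78° − 99.46° = -47.68°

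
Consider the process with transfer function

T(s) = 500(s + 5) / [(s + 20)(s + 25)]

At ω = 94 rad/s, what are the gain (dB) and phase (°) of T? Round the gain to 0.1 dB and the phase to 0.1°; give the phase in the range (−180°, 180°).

14.0 dB, -66.1°

At s = jω = j94:
zero (s+5): 5 + j94 → |·| = √(5²+94²) = √8861 ≈ 94.133, ∠ = arctan(94/5) ≈ 86.96°
pole (s+20): 20 + j94 → |·| = √(20²+94²) = √9236 ≈ 96.104, ∠ = arctan(94/20) ≈ 77.99°
pole (s+25): 25 + j94 → |·| = √(25²+94²) = √9461 ≈ 97.268, ∠ = arctan(94/25) ≈ 75.11°
|T| = 500 · 94.133 / 9347.8 ≈ 5.035
Gain = 20 log₁₀(5.035) ≈ 14.04 dB
∠T = 86.96° − 153.10° = -66.14°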